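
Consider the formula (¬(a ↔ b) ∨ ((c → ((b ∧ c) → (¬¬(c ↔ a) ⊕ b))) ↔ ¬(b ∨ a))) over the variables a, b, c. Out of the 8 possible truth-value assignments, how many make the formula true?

a  b  c  |  φ
T  T  T  |  T
T  T  F  |  F
T  F  T  |  T
T  F  F  |  T
F  T  T  |  T
F  T  F  |  T
F  F  T  |  T
F  F  F  |  T
The formula is true on 7 of the 8 rows.

7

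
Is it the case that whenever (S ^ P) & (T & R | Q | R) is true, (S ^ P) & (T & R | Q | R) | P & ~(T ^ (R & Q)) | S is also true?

yes

P | Q | R | S | T || φ | ψ
0 | 0 | 0 | 0 | 0 || 0 | 0
0 | 0 | 0 | 0 | 1 || 0 | 0
0 | 0 | 0 | 1 | 0 || 0 | 1
0 | 0 | 0 | 1 | 1 || 0 | 1
0 | 0 | 1 | 0 | 0 || 0 | 0
0 | 0 | 1 | 0 | 1 || 0 | 0
0 | 0 | 1 | 1 | 0 || 1 | 1
0 | 0 | 1 | 1 | 1 || 1 | 1
0 | 1 | 0 | 0 | 0 || 0 | 0
0 | 1 | 0 | 0 | 1 || 0 | 0
0 | 1 | 0 | 1 | 0 || 1 | 1
0 | 1 | 0 | 1 | 1 || 1 | 1
0 | 1 | 1 | 0 | 0 || 0 | 0
0 | 1 | 1 | 0 | 1 || 0 | 0
0 | 1 | 1 | 1 | 0 || 1 | 1
0 | 1 | 1 | 1 | 1 || 1 | 1
1 | 0 | 0 | 0 | 0 || 0 | 1
1 | 0 | 0 | 0 | 1 || 0 | 0
1 | 0 | 0 | 1 | 0 || 0 | 1
1 | 0 | 0 | 1 | 1 || 0 | 1
1 | 0 | 1 | 0 | 0 || 1 | 1
1 | 0 | 1 | 0 | 1 || 1 | 1
1 | 0 | 1 | 1 | 0 || 0 | 1
1 | 0 | 1 | 1 | 1 || 0 | 1
1 | 1 | 0 | 0 | 0 || 1 | 1
1 | 1 | 0 | 0 | 1 || 1 | 1
1 | 1 | 0 | 1 | 0 || 0 | 1
1 | 1 | 0 | 1 | 1 || 0 | 1
1 | 1 | 1 | 0 | 0 || 1 | 1
1 | 1 | 1 | 0 | 1 || 1 | 1
1 | 1 | 1 | 1 | 0 || 0 | 1
1 | 1 | 1 | 1 | 1 || 0 | 1
In every row where φ is true, ψ is also true, so φ ⊨ ψ.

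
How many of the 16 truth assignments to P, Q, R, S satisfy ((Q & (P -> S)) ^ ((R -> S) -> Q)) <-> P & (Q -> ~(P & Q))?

  P   |   Q   |   R   |   S   | (P -> S) | (Q & (P -> S)) | (R -> S) | ((R -> S) -> Q) | (P & Q) | ~(P & Q) | (Q -> ~(P & Q)) | (P & (Q -> ~(P & Q))) |   φ  
----- | ----- | ----- | ----- | -------- | -------------- | -------- | --------------- | ------- | -------- | --------------- | --------------------- | -----
False | False | False | False |   True   |     False      |   True   |      False      |  False  |   True   |       True      |         False         |  True
False | False | False |  True |   True   |     False      |   True   |      False      |  False  |   True   |       True      |         False         |  True
False | False |  True | False |   True   |     False      |  False   |       True      |  False  |   True   |       True      |         False         | False
False | False |  True |  True |   True   |     False      |   True   |      False      |  False  |   True   |       True      |         False         |  True
False |  True | False | False |   True   |      True      |   True   |       True      |  False  |   True   |       True      |         False         |  True
False |  True | False |  True |   True   |      True      |   True   |       True      |  False  |   True   |       True      |         False         |  True
False |  True |  True | False |   True   |      True      |  False   |       True      |  False  |   True   |       True      |         False         |  True
False |  True |  True |  True |   True   |      True      |   True   |       True      |  False  |   True   |       True      |         False         |  True
 True | False | False | False |  False   |     False      |   True   |      False      |  False  |   True   |       True      |          True         | False
 True | False | False |  True |   True   |     False      |   True   |      False      |  False  |   True   |       True      |          True         | False
 True | False |  True | False |  False   |     False      |  False   |       True      |  False  |   True   |       True      |          True         |  True
 True | False |  True |  True |   True   |     False      |   True   |      False      |  False  |   True   |       True      |          True         | False
 True |  True | False | False |  False   |     False      |   True   |       True      |   True  |  False   |      False      |         False         | False
 True |  True | False |  True |   True   |      True      |   True   |       True      |   True  |  False   |      False      |         False         |  True
 True |  True |  True | False |  False   |     False      |  False   |       True      |   True  |  False   |      False      |         False         | False
 True |  True |  True |  True |   True   |      True      |   True   |       True      |   True  |  False   |      False      |         False         |  True
The formula is true on 10 of the 16 rows.

10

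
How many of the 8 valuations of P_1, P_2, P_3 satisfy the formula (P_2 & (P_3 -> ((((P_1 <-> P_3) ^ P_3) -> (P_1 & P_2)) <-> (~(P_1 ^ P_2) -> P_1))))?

P_1 | P_2 | P_3 | φ
--- | --- | --- | -
 T  |  T  |  T  | T
 T  |  T  |  F  | T
 T  |  F  |  T  | F
 T  |  F  |  F  | F
 F  |  T  |  T  | F
 F  |  T  |  F  | T
 F  |  F  |  T  | F
 F  |  F  |  F  | F
The formula is true on 3 of the 8 rows.

3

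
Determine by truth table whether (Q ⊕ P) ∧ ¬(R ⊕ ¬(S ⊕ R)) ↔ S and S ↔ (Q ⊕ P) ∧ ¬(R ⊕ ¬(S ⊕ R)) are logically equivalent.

  P   |   Q   |   R   |   S   ||   φ   |   ψ  
 True |  True |  True |  True || False | False
 True |  True |  True | False ||  True |  True
 True |  True | False |  True || False | False
 True |  True | False | False ||  True |  True
 True | False |  True |  True ||  True |  True
 True | False |  True | False ||  True |  True
 True | False | False |  True ||  True |  True
 True | False | False | False ||  True |  True
False |  True |  True |  True ||  True |  True
False |  True |  True | False ||  True |  True
False |  True | False |  True ||  True |  True
False |  True | False | False ||  True |  True
False | False |  True |  True || False | False
False | False |  True | False ||  True |  True
False | False | False |  True || False | False
False | False | False | False ||  True |  True
The columns for φ and ψ agree on every row, so they are logically equivalent.

equivalent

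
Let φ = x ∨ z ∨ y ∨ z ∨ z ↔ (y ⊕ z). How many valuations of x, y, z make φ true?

x | y | z || (z ∨ z) | (x ∨ z ∨ y ∨ (z ∨ z)) | (y ⊕ z) | ((x ∨ z ∨ y ∨ (z ∨ z)) ↔ (y ⊕ z))
1 | 1 | 1 ||    1    |           1           |    0    |                 0                
1 | 1 | 0 ||    0    |           1           |    1    |                 1                
1 | 0 | 1 ||    1    |           1           |    1    |                 1                
1 | 0 | 0 ||    0    |           1           |    0    |                 0                
0 | 1 | 1 ||    1    |           1           |    0    |                 0                
0 | 1 | 0 ||    0    |           1           |    1    |                 1                
0 | 0 | 1 ||    1    |           1           |    1    |                 1                
0 | 0 | 0 ||    0    |           0           |    0    |                 1                
The formula is true on 5 of the 8 rows.

5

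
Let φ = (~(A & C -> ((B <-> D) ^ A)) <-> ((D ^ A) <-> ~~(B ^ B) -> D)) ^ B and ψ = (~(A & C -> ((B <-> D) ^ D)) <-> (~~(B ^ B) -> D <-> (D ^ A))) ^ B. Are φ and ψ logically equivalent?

A  B  C  D  |  φ  ψ
1  1  1  1  |  1  1
1  1  1  0  |  1  0
1  1  0  1  |  0  0
1  1  0  0  |  1  1
1  0  1  1  |  1  1
1  0  1  0  |  1  0
1  0  0  1  |  1  1
1  0  0  0  |  0  0
0  1  1  1  |  1  1
0  1  1  0  |  0  0
0  1  0  1  |  1  1
0  1  0  0  |  0  0
0  0  1  1  |  0  0
0  0  1  0  |  1  1
0  0  0  1  |  0  0
0  0  0  0  |  1  1
The columns differ at A=1, B=1, C=1, D=0 (φ=1, ψ=0), so they are not equivalent.

not equivalent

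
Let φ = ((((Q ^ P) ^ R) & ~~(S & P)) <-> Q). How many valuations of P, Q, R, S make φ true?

P | Q | R | S || φ
0 | 0 | 0 | 0 || 1
0 | 0 | 0 | 1 || 1
0 | 0 | 1 | 0 || 1
0 | 0 | 1 | 1 || 1
0 | 1 | 0 | 0 || 0
0 | 1 | 0 | 1 || 0
0 | 1 | 1 | 0 || 0
0 | 1 | 1 | 1 || 0
1 | 0 | 0 | 0 || 1
1 | 0 | 0 | 1 || 0
1 | 0 | 1 | 0 || 1
1 | 0 | 1 | 1 || 1
1 | 1 | 0 | 0 || 0
1 | 1 | 0 | 1 || 0
1 | 1 | 1 | 0 || 0
1 | 1 | 1 | 1 || 1
The formula is true on 8 of the 16 rows.

8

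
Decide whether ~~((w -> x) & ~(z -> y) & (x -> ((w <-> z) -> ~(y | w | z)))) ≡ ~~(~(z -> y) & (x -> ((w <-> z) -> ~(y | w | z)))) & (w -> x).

x | y | z | w | φ | ψ
- | - | - | - | - | -
1 | 1 | 1 | 1 | 0 | 0
1 | 1 | 1 | 0 | 0 | 0
1 | 1 | 0 | 1 | 0 | 0
1 | 1 | 0 | 0 | 0 | 0
1 | 0 | 1 | 1 | 0 | 0
1 | 0 | 1 | 0 | 1 | 1
1 | 0 | 0 | 1 | 0 | 0
1 | 0 | 0 | 0 | 0 | 0
0 | 1 | 1 | 1 | 0 | 0
0 | 1 | 1 | 0 | 0 | 0
0 | 1 | 0 | 1 | 0 | 0
0 | 1 | 0 | 0 | 0 | 0
0 | 0 | 1 | 1 | 0 | 0
0 | 0 | 1 | 0 | 1 | 1
0 | 0 | 0 | 1 | 0 | 0
0 | 0 | 0 | 0 | 0 | 0
The columns for φ and ψ agree on every row, so they are logically equivalent.

equivalent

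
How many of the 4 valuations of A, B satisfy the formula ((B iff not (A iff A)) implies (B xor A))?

A | B | φ
- | - | -
T | T | T
T | F | T
F | T | T
F | F | F
The formula is true on 3 of the 4 rows.

3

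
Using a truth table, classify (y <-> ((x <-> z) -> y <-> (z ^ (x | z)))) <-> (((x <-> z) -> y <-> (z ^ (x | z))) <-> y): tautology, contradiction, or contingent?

tautology

x  y  z     (x <-> z)  ((x <-> z) -> y)  (x | z)  (z ^ (x | z))  φ
1  1  1         1             1             1           0        1
1  1  0         0             1             1           1        1
1  0  1         1             0             1           0        1
1  0  0         0             1             1           1        1
0  1  1         0             1             1           0        1
0  1  0         1             1             0           0        1
0  0  1         0             1             1           0        1
0  0  0         1             0             0           0        1
Every row is 1, so the formula is a tautology.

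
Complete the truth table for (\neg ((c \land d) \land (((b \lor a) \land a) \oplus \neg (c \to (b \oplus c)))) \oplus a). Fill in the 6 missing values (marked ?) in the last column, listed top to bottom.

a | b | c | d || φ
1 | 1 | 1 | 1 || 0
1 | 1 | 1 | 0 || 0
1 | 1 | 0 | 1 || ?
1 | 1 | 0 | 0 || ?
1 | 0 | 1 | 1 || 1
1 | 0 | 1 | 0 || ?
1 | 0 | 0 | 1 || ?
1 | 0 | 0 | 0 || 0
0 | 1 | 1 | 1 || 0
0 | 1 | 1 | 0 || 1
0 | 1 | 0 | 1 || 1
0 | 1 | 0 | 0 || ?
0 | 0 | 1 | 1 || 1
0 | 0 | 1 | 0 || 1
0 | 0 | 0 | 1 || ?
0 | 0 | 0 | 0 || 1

0, 0, 0, 0, 1, 1

Row a=1, b=1, c=0, d=1: \neg ((c \land d) \land (((b \lor a) \land a) \oplus \neg (c \to (b \oplus c)))) = 1, so the formula = 0.
Row a=1, b=1, c=0, d=0: \neg ((c \land d) \land (((b \lor a) \land a) \oplus \neg (c \to (b \oplus c)))) = 1, so the formula = 0.
Row a=1, b=0, c=1, d=0: \neg ((c \land d) \land (((b \lor a) \land a) \oplus \neg (c \to (b \oplus c)))) = 1, so the formula = 0.
Row a=1, b=0, c=0, d=1: \neg ((c \land d) \land (((b \lor a) \land a) \oplus \neg (c \to (b \oplus c)))) = 1, so the formula = 0.
Row a=0, b=1, c=0, d=0: \neg ((c \land d) \land (((b \lor a) \land a) \oplus \neg (c \to (b \oplus c)))) = 1, so the formula = 1.
Row a=0, b=0, c=0, d=1: \neg ((c \land d) \land (((b \lor a) \land a) \oplus \neg (c \to (b \oplus c)))) = 1, so the formula = 1.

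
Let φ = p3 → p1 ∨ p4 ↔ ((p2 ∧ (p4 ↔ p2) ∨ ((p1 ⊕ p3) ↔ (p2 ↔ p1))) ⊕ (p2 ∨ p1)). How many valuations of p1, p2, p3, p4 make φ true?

4

p1 | p2 | p3 | p4 | (p1 ∨ p4) | (p3 → (p1 ∨ p4)) | (p4 ↔ p2) | (p2 ∧ (p4 ↔ p2)) | (p1 ⊕ p3) | (p2 ↔ p1) | ((p1 ⊕ p3) ↔ (p2 ↔ p1)) | (p2 ∨ p1) | φ
-- | -- | -- | -- | --------- | ---------------- | --------- | ---------------- | --------- | --------- | ----------------------- | --------- | -
F  | F  | F  | F  |     F     |        T         |     T     |        F         |     F     |     T     |            F            |     F     | F
F  | F  | F  | T  |     T     |        T         |     F     |        F         |     F     |     T     |            F            |     F     | F
F  | F  | T  | F  |     F     |        F         |     T     |        F         |     T     |     T     |            T            |     F     | F
F  | F  | T  | T  |     T     |        T         |     F     |        F         |     T     |     T     |            T            |     F     | T
F  | T  | F  | F  |     F     |        T         |     F     |        F         |     F     |     F     |            T            |     T     | F
F  | T  | F  | T  |     T     |        T         |     T     |        T         |     F     |     F     |            T            |     T     | F
F  | T  | T  | F  |     F     |        F         |     F     |        F         |     T     |     F     |            F            |     T     | F
F  | T  | T  | T  |     T     |        T         |     T     |        T         |     T     |     F     |            F            |     T     | F
T  | F  | F  | F  |     T     |        T         |     T     |        F         |     T     |     F     |            F            |     T     | T
T  | F  | F  | T  |     T     |        T         |     F     |        F         |     T     |     F     |            F            |     T     | T
T  | F  | T  | F  |     T     |        T         |     T     |        F         |     F     |     F     |            T            |     T     | F
T  | F  | T  | T  |     T     |        T         |     F     |        F         |     F     |     F     |            T            |     T     | F
T  | T  | F  | F  |     T     |        T         |     F     |        F         |     T     |     T     |            T            |     T     | F
T  | T  | F  | T  |     T     |        T         |     T     |        T         |     T     |     T     |            T            |     T     | F
T  | T  | T  | F  |     T     |        T         |     F     |        F         |     F     |     T     |            F            |     T     | T
T  | T  | T  | T  |     T     |        T         |     T     |        T         |     F     |     T     |            F            |     T     | F
The formula is true on 4 of the 16 rows.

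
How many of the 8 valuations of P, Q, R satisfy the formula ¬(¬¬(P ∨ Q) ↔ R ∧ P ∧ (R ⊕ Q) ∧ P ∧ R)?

P | Q | R || φ
T | T | T || T
T | T | F || T
T | F | T || F
T | F | F || T
F | T | T || T
F | T | F || T
F | F | T || F
F | F | F || F
The formula is true on 5 of the 8 rows.

5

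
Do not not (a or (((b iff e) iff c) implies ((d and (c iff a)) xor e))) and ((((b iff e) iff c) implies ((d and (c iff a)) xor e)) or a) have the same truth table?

a | b | c | d | e | φ | ψ
- | - | - | - | - | - | -
F | F | F | F | F | T | T
F | F | F | F | T | T | T
F | F | F | T | F | T | T
F | F | F | T | T | F | F
F | F | T | F | F | F | F
F | F | T | F | T | T | T
F | F | T | T | F | F | F
F | F | T | T | T | T | T
F | T | F | F | F | F | F
F | T | F | F | T | T | T
F | T | F | T | F | T | T
F | T | F | T | T | T | T
F | T | T | F | F | T | T
F | T | T | F | T | T | T
F | T | T | T | F | T | T
F | T | T | T | T | T | T
T | F | F | F | F | T | T
T | F | F | F | T | T | T
T | F | F | T | F | T | T
T | F | F | T | T | T | T
T | F | T | F | F | T | T
T | F | T | F | T | T | T
T | F | T | T | F | T | T
T | F | T | T | T | T | T
T | T | F | F | F | T | T
T | T | F | F | T | T | T
T | T | F | T | F | T | T
T | T | F | T | T | T | T
T | T | T | F | F | T | T
T | T | T | F | T | T | T
T | T | T | T | F | T | T
T | T | T | T | T | T | T
The columns for φ and ψ agree on every row, so they are logically equivalent.

equivalent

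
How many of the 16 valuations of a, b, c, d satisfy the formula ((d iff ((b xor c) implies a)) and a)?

a  b  c  d  |  φ
F  F  F  F  |  F
F  F  F  T  |  F
F  F  T  F  |  F
F  F  T  T  |  F
F  T  F  F  |  F
F  T  F  T  |  F
F  T  T  F  |  F
F  T  T  T  |  F
T  F  F  F  |  F
T  F  F  T  |  T
T  F  T  F  |  F
T  F  T  T  |  T
T  T  F  F  |  F
T  T  F  T  |  T
T  T  T  F  |  F
T  T  T  T  |  T
The formula is true on 4 of the 16 rows.

4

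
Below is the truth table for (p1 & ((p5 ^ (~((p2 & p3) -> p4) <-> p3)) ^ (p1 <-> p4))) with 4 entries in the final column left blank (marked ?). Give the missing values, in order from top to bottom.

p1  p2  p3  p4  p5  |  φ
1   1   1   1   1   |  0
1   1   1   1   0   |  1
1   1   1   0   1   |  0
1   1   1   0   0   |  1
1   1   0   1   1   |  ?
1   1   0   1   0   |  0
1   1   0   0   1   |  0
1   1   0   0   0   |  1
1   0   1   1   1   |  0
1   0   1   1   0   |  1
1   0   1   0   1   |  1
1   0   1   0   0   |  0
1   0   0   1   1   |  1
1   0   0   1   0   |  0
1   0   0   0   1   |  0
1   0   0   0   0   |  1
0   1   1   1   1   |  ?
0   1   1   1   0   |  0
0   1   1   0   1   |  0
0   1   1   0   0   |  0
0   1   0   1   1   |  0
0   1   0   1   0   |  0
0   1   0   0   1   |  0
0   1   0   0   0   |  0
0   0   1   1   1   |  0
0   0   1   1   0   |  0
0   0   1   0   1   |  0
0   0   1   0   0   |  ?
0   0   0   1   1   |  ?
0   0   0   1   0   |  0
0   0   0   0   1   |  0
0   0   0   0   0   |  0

1, 0, 0, 0

Row p1=1, p2=1, p3=0, p4=1, p5=1: ((p5 ^ (~((p2 & p3) -> p4) <-> p3)) ^ (p1 <-> p4)) = 1, so the formula = 1.
Row p1=0, p2=1, p3=1, p4=1, p5=1: ((p5 ^ (~((p2 & p3) -> p4) <-> p3)) ^ (p1 <-> p4)) = 1, so the formula = 0.
Row p1=0, p2=0, p3=1, p4=0, p5=0: ((p5 ^ (~((p2 & p3) -> p4) <-> p3)) ^ (p1 <-> p4)) = 1, so the formula = 0.
Row p1=0, p2=0, p3=0, p4=1, p5=1: ((p5 ^ (~((p2 & p3) -> p4) <-> p3)) ^ (p1 <-> p4)) = 0, so the formula = 0.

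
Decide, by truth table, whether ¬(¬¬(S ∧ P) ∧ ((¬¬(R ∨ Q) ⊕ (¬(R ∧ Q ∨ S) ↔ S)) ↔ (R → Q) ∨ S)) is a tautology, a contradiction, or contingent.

P | Q | R | S || (S ∧ P) | ¬(S ∧ P) | ¬¬(S ∧ P) | (R ∨ Q) | ¬(R ∨ Q) | ¬¬(R ∨ Q) | (R ∧ Q) | ((R ∧ Q) ∨ S) | ¬((R ∧ Q) ∨ S) | (¬((R ∧ Q) ∨ S) ↔ S) | (R → Q) | ((R → Q) ∨ S) | φ
1 | 1 | 1 | 1 ||    1    |    0     |     1     |    1    |    0     |     1     |    1    |       1       |       0        |          0           |    1    |       1       | 0
1 | 1 | 1 | 0 ||    0    |    1     |     0     |    1    |    0     |     1     |    1    |       1       |       0        |          1           |    1    |       1       | 1
1 | 1 | 0 | 1 ||    1    |    0     |     1     |    1    |    0     |     1     |    0    |       1       |       0        |          0           |    1    |       1       | 0
1 | 1 | 0 | 0 ||    0    |    1     |     0     |    1    |    0     |     1     |    0    |       0       |       1        |          0           |    1    |       1       | 1
1 | 0 | 1 | 1 ||    1    |    0     |     1     |    1    |    0     |     1     |    0    |       1       |       0        |          0           |    0    |       1       | 0
1 | 0 | 1 | 0 ||    0    |    1     |     0     |    1    |    0     |     1     |    0    |       0       |       1        |          0           |    0    |       0       | 1
1 | 0 | 0 | 1 ||    1    |    0     |     1     |    0    |    1     |     0     |    0    |       1       |       0        |          0           |    1    |       1       | 1
1 | 0 | 0 | 0 ||    0    |    1     |     0     |    0    |    1     |     0     |    0    |       0       |       1        |          0           |    1    |       1       | 1
0 | 1 | 1 | 1 ||    0    |    1     |     0     |    1    |    0     |     1     |    1    |       1       |       0        |          0           |    1    |       1       | 1
0 | 1 | 1 | 0 ||    0    |    1     |     0     |    1    |    0     |     1     |    1    |       1       |       0        |          1           |    1    |       1       | 1
0 | 1 | 0 | 1 ||    0    |    1     |     0     |    1    |    0     |     1     |    0    |       1       |       0        |          0           |    1    |       1       | 1
0 | 1 | 0 | 0 ||    0    |    1     |     0     |    1    |    0     |     1     |    0    |       0       |       1        |          0           |    1    |       1       | 1
0 | 0 | 1 | 1 ||    0    |    1     |     0     |    1    |    0     |     1     |    0    |       1       |       0        |          0           |    0    |       1       | 1
0 | 0 | 1 | 0 ||    0    |    1     |     0     |    1    |    0     |     1     |    0    |       0       |       1        |          0           |    0    |       0       | 1
0 | 0 | 0 | 1 ||    0    |    1     |     0     |    0    |    1     |     0     |    0    |       1       |       0        |          0           |    1    |       1       | 1
0 | 0 | 0 | 0 ||    0    |    1     |     0     |    0    |    1     |     0     |    0    |       0       |       1        |          0           |    1    |       1       | 1
13 of 16 rows are 1, so the formula is contingent.

contingent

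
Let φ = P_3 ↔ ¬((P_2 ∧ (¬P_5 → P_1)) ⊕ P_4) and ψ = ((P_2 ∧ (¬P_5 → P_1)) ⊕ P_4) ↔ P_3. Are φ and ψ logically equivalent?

not equivalent

P_1 | P_2 | P_3 | P_4 | P_5 | φ | ψ
--- | --- | --- | --- | --- | - | -
 F  |  F  |  F  |  F  |  F  | F | T
 F  |  F  |  F  |  F  |  T  | F | T
 F  |  F  |  F  |  T  |  F  | T | F
 F  |  F  |  F  |  T  |  T  | T | F
 F  |  F  |  T  |  F  |  F  | T | F
 F  |  F  |  T  |  F  |  T  | T | F
 F  |  F  |  T  |  T  |  F  | F | T
 F  |  F  |  T  |  T  |  T  | F | T
 F  |  T  |  F  |  F  |  F  | F | T
 F  |  T  |  F  |  F  |  T  | T | F
 F  |  T  |  F  |  T  |  F  | T | F
 F  |  T  |  F  |  T  |  T  | F | T
 F  |  T  |  T  |  F  |  F  | T | F
 F  |  T  |  T  |  F  |  T  | F | T
 F  |  T  |  T  |  T  |  F  | F | T
 F  |  T  |  T  |  T  |  T  | T | F
 T  |  F  |  F  |  F  |  F  | F | T
 T  |  F  |  F  |  F  |  T  | F | T
 T  |  F  |  F  |  T  |  F  | T | F
 T  |  F  |  F  |  T  |  T  | T | F
 T  |  F  |  T  |  F  |  F  | T | F
 T  |  F  |  T  |  F  |  T  | T | F
 T  |  F  |  T  |  T  |  F  | F | T
 T  |  F  |  T  |  T  |  T  | F | T
 T  |  T  |  F  |  F  |  F  | T | F
 T  |  T  |  F  |  F  |  T  | T | F
 T  |  T  |  F  |  T  |  F  | F | T
 T  |  T  |  F  |  T  |  T  | F | T
 T  |  T  |  T  |  F  |  F  | F | T
 T  |  T  |  T  |  F  |  T  | F | T
 T  |  T  |  T  |  T  |  F  | T | F
 T  |  T  |  T  |  T  |  T  | T | F
The columns differ at P_1=F, P_2=F, P_3=F, P_4=F, P_5=F (φ=F, ψ=T), so they are not equivalent.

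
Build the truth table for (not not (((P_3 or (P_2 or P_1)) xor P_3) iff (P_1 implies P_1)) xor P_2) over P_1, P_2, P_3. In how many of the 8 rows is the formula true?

3

P_1 | P_2 | P_3 || φ
 F  |  F  |  F  || F
 F  |  F  |  T  || F
 F  |  T  |  F  || F
 F  |  T  |  T  || T
 T  |  F  |  F  || T
 T  |  F  |  T  || F
 T  |  T  |  F  || F
 T  |  T  |  T  || T
The formula is true on 3 of the 8 rows.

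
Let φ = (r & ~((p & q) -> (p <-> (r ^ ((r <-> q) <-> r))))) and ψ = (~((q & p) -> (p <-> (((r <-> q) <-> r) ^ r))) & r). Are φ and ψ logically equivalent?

p  q  r  |  φ  ψ
0  0  0  |  0  0
0  0  1  |  0  0
0  1  0  |  0  0
0  1  1  |  0  0
1  0  0  |  0  0
1  0  1  |  0  0
1  1  0  |  0  0
1  1  1  |  1  1
The columns for φ and ψ agree on every row, so they are logically equivalent.

equivalent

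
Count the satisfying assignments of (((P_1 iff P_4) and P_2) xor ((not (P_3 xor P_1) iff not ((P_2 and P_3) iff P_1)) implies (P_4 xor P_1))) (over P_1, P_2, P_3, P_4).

10

P_1 | P_2 | P_3 | P_4 || φ
 1  |  1  |  1  |  1  || 0
 1  |  1  |  1  |  0  || 1
 1  |  1  |  0  |  1  || 0
 1  |  1  |  0  |  0  || 1
 1  |  0  |  1  |  1  || 0
 1  |  0  |  1  |  0  || 1
 1  |  0  |  0  |  1  || 1
 1  |  0  |  0  |  0  || 1
 0  |  1  |  1  |  1  || 1
 0  |  1  |  1  |  0  || 0
 0  |  1  |  0  |  1  || 1
 0  |  1  |  0  |  0  || 0
 0  |  0  |  1  |  1  || 1
 0  |  0  |  1  |  0  || 0
 0  |  0  |  0  |  1  || 1
 0  |  0  |  0  |  0  || 1
The formula is true on 10 of the 16 rows.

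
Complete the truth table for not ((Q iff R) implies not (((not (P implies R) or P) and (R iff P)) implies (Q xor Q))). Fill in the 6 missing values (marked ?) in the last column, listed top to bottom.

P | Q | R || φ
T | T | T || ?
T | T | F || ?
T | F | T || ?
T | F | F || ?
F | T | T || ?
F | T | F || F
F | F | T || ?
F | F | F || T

F, F, F, T, T, F

Row P=T, Q=T, R=T: (Q iff R) = T, not (((not (P implies R) or P) and (R iff P)) implies (Q xor Q)) = T, ((Q iff R) implies not (((not (P implies R) or P) and (R iff P)) implies (Q xor Q))) = T, so the formula = F.
Row P=T, Q=T, R=F: (Q iff R) = F, not (((not (P implies R) or P) and (R iff P)) implies (Q xor Q)) = F, ((Q iff R) implies not (((not (P implies R) or P) and (R iff P)) implies (Q xor Q))) = T, so the formula = F.
Row P=T, Q=F, R=T: (Q iff R) = F, not (((not (P implies R) or P) and (R iff P)) implies (Q xor Q)) = T, ((Q iff R) implies not (((not (P implies R) or P) and (R iff P)) implies (Q xor Q))) = T, so the formula = F.
Row P=T, Q=F, R=F: (Q iff R) = T, not (((not (P implies R) or P) and (R iff P)) implies (Q xor Q)) = F, ((Q iff R) implies not (((not (P implies R) or P) and (R iff P)) implies (Q xor Q))) = F, so the formula = T.
Row P=F, Q=T, R=T: (Q iff R) = T, not (((not (P implies R) or P) and (R iff P)) implies (Q xor Q)) = F, ((Q iff R) implies not (((not (P implies R) or P) and (R iff P)) implies (Q xor Q))) = F, so the formula = T.
Row P=F, Q=F, R=T: (Q iff R) = F, not (((not (P implies R) or P) and (R iff P)) implies (Q xor Q)) = F, ((Q iff R) implies not (((not (P implies R) or P) and (R iff P)) implies (Q xor Q))) = T, so the formula = F.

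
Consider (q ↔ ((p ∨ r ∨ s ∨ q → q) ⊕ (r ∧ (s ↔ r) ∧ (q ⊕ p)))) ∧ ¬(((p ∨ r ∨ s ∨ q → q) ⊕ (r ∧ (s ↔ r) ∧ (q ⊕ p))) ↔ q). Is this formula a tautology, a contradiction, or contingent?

contradiction

p  q  r  s  |  φ
1  1  1  1  |  0
1  1  1  0  |  0
1  1  0  1  |  0
1  1  0  0  |  0
1  0  1  1  |  0
1  0  1  0  |  0
1  0  0  1  |  0
1  0  0  0  |  0
0  1  1  1  |  0
0  1  1  0  |  0
0  1  0  1  |  0
0  1  0  0  |  0
0  0  1  1  |  0
0  0  1  0  |  0
0  0  0  1  |  0
0  0  0  0  |  0
Every row is 0, so the formula is a contradiction.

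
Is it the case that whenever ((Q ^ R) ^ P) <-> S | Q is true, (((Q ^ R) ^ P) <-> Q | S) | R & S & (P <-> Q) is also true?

P | Q | R | S || φ | ψ
1 | 1 | 1 | 1 || 1 | 1
1 | 1 | 1 | 0 || 1 | 1
1 | 1 | 0 | 1 || 0 | 0
1 | 1 | 0 | 0 || 0 | 0
1 | 0 | 1 | 1 || 0 | 0
1 | 0 | 1 | 0 || 1 | 1
1 | 0 | 0 | 1 || 1 | 1
1 | 0 | 0 | 0 || 0 | 0
0 | 1 | 1 | 1 || 0 | 0
0 | 1 | 1 | 0 || 0 | 0
0 | 1 | 0 | 1 || 1 | 1
0 | 1 | 0 | 0 || 1 | 1
0 | 0 | 1 | 1 || 1 | 1
0 | 0 | 1 | 0 || 0 | 0
0 | 0 | 0 | 1 || 0 | 0
0 | 0 | 0 | 0 || 1 | 1
In every row where φ is true, ψ is also true, so φ ⊨ ψ.

yes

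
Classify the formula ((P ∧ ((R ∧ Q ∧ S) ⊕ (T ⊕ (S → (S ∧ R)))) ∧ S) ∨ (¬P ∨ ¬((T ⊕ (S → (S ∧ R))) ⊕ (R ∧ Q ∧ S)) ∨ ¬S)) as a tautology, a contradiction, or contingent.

P | Q | R | S | T | φ
- | - | - | - | - | -
1 | 1 | 1 | 1 | 1 | 1
1 | 1 | 1 | 1 | 0 | 1
1 | 1 | 1 | 0 | 1 | 1
1 | 1 | 1 | 0 | 0 | 1
1 | 1 | 0 | 1 | 1 | 1
1 | 1 | 0 | 1 | 0 | 1
1 | 1 | 0 | 0 | 1 | 1
1 | 1 | 0 | 0 | 0 | 1
1 | 0 | 1 | 1 | 1 | 1
1 | 0 | 1 | 1 | 0 | 1
1 | 0 | 1 | 0 | 1 | 1
1 | 0 | 1 | 0 | 0 | 1
1 | 0 | 0 | 1 | 1 | 1
1 | 0 | 0 | 1 | 0 | 1
1 | 0 | 0 | 0 | 1 | 1
1 | 0 | 0 | 0 | 0 | 1
0 | 1 | 1 | 1 | 1 | 1
0 | 1 | 1 | 1 | 0 | 1
0 | 1 | 1 | 0 | 1 | 1
0 | 1 | 1 | 0 | 0 | 1
0 | 1 | 0 | 1 | 1 | 1
0 | 1 | 0 | 1 | 0 | 1
0 | 1 | 0 | 0 | 1 | 1
0 | 1 | 0 | 0 | 0 | 1
0 | 0 | 1 | 1 | 1 | 1
0 | 0 | 1 | 1 | 0 | 1
0 | 0 | 1 | 0 | 1 | 1
0 | 0 | 1 | 0 | 0 | 1
0 | 0 | 0 | 1 | 1 | 1
0 | 0 | 0 | 1 | 0 | 1
0 | 0 | 0 | 0 | 1 | 1
0 | 0 | 0 | 0 | 0 | 1
Every row is 1, so the formula is a tautology.

tautology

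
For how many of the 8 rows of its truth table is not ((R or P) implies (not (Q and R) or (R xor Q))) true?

P | Q | R | φ
- | - | - | -
T | T | T | T
T | T | F | F
T | F | T | F
T | F | F | F
F | T | T | T
F | T | F | F
F | F | T | F
F | F | F | F
The formula is true on 2 of the 8 rows.

2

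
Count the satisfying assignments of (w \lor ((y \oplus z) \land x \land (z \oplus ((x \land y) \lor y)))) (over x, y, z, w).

x | y | z | w || (y \oplus z) | (x \land y) | ((x \land y) \lor y) | φ
F | F | F | F ||      F       |      F      |          F           | F
F | F | F | T ||      F       |      F      |          F           | T
F | F | T | F ||      T       |      F      |          F           | F
F | F | T | T ||      T       |      F      |          F           | T
F | T | F | F ||      T       |      F      |          T           | F
F | T | F | T ||      T       |      F      |          T           | T
F | T | T | F ||      F       |      F      |          T           | F
F | T | T | T ||      F       |      F      |          T           | T
T | F | F | F ||      F       |      F      |          F           | F
T | F | F | T ||      F       |      F      |          F           | T
T | F | T | F ||      T       |      F      |          F           | T
T | F | T | T ||      T       |      F      |          F           | T
T | T | F | F ||      T       |      T      |          T           | T
T | T | F | T ||      T       |      T      |          T           | T
T | T | T | F ||      F       |      T      |          T           | F
T | T | T | T ||      F       |      T      |          T           | T
The formula is true on 10 of the 16 rows.

10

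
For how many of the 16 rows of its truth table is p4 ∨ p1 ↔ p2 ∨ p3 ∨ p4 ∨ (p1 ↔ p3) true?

  p1  |   p2  |   p3  |   p4  ||   φ  
False | False | False | False || False
False | False | False |  True ||  True
False | False |  True | False || False
False | False |  True |  True ||  True
False |  True | False | False || False
False |  True | False |  True ||  True
False |  True |  True | False || False
False |  True |  True |  True ||  True
 True | False | False | False || False
 True | False | False |  True ||  True
 True | False |  True | False ||  True
 True | False |  True |  True ||  True
 True |  True | False | False ||  True
 True |  True | False |  True ||  True
 True |  True |  True | False ||  True
 True |  True |  True |  True ||  True
The formula is true on 11 of the 16 rows.

11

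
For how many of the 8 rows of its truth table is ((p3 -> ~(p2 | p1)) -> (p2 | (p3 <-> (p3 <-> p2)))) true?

p1  p2  p3  |  φ
T   T   T   |  T
T   T   F   |  T
T   F   T   |  T
T   F   F   |  F
F   T   T   |  T
F   T   F   |  T
F   F   T   |  F
F   F   F   |  F
The formula is true on 5 of the 8 rows.

5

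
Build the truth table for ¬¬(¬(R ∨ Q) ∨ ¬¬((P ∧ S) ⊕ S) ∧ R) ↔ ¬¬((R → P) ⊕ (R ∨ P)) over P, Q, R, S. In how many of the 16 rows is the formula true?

10

P  Q  R  S  |  (R ∨ Q)  ¬(R ∨ Q)  (P ∧ S)  ((P ∧ S) ⊕ S)  ¬((P ∧ S) ⊕ S)  ¬¬((P ∧ S) ⊕ S)  (¬¬((P ∧ S) ⊕ S) ∧ R)  (R → P)  (R ∨ P)  ((R → P) ⊕ (R ∨ P))  ¬((R → P) ⊕ (R ∨ P))  ¬¬((R → P) ⊕ (R ∨ P))  φ
T  T  T  T  |     T        F         T           F              T                F                   F               T        T              F                    T                      F            T
T  T  T  F  |     T        F         F           F              T                F                   F               T        T              F                    T                      F            T
T  T  F  T  |     T        F         T           F              T                F                   F               T        T              F                    T                      F            T
T  T  F  F  |     T        F         F           F              T                F                   F               T        T              F                    T                      F            T
T  F  T  T  |     T        F         T           F              T                F                   F               T        T              F                    T                      F            T
T  F  T  F  |     T        F         F           F              T                F                   F               T        T              F                    T                      F            T
T  F  F  T  |     F        T         T           F              T                F                   F               T        T              F                    T                      F            F
T  F  F  F  |     F        T         F           F              T                F                   F               T        T              F                    T                      F            F
F  T  T  T  |     T        F         F           T              F                T                   T               F        T              T                    F                      T            T
F  T  T  F  |     T        F         F           F              T                F                   F               F        T              T                    F                      T            F
F  T  F  T  |     T        F         F           T              F                T                   F               T        F              T                    F                      T            F
F  T  F  F  |     T        F         F           F              T                F                   F               T        F              T                    F                      T            F
F  F  T  T  |     T        F         F           T              F                T                   T               F        T              T                    F                      T            T
F  F  T  F  |     T        F         F           F              T                F                   F               F        T              T                    F                      T            F
F  F  F  T  |     F        T         F           T              F                T                   F               T        F              T                    F                      T            T
F  F  F  F  |     F        T         F           F              T                F                   F               T        F              T                    F                      T            T
The formula is true on 10 of the 16 rows.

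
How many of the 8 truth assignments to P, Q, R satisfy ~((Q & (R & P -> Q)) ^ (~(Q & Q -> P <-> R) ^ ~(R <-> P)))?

2

P | Q | R | φ
- | - | - | -
0 | 0 | 0 | 0
0 | 0 | 1 | 0
0 | 1 | 0 | 0
0 | 1 | 1 | 0
1 | 0 | 0 | 1
1 | 0 | 1 | 1
1 | 1 | 0 | 0
1 | 1 | 1 | 0
The formula is true on 2 of the 8 rows.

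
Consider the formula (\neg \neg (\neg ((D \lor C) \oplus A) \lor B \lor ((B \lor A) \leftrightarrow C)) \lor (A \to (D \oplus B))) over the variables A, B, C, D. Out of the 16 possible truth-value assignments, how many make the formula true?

15

A  B  C  D  |  φ
T  T  T  T  |  T
T  T  T  F  |  T
T  T  F  T  |  T
T  T  F  F  |  T
T  F  T  T  |  T
T  F  T  F  |  T
T  F  F  T  |  T
T  F  F  F  |  F
F  T  T  T  |  T
F  T  T  F  |  T
F  T  F  T  |  T
F  T  F  F  |  T
F  F  T  T  |  T
F  F  T  F  |  T
F  F  F  T  |  T
F  F  F  F  |  T
The formula is true on 15 of the 16 rows.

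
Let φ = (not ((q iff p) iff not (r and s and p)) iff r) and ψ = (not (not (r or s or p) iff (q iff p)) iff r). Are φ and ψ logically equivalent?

not equivalent

p | q | r | s || φ | ψ
T | T | T | T || T | T
T | T | T | F || F | T
T | T | F | T || T | F
T | T | F | F || T | F
T | F | T | T || F | F
T | F | T | F || T | F
T | F | F | T || F | T
T | F | F | F || F | T
F | T | T | T || T | F
F | T | T | F || T | F
F | T | F | T || F | T
F | T | F | F || F | F
F | F | T | T || F | T
F | F | T | F || F | T
F | F | F | T || T | F
F | F | F | F || T | T
The columns differ at p=T, q=T, r=T, s=F (φ=F, ψ=T), so they are not equivalent.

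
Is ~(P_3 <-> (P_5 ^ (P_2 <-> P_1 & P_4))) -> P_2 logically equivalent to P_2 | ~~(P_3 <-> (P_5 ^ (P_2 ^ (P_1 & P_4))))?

P_1 | P_2 | P_3 | P_4 | P_5 || φ | ψ
 F  |  F  |  F  |  F  |  F  || F | T
 F  |  F  |  F  |  F  |  T  || T | F
 F  |  F  |  F  |  T  |  F  || F | T
 F  |  F  |  F  |  T  |  T  || T | F
 F  |  F  |  T  |  F  |  F  || T | F
 F  |  F  |  T  |  F  |  T  || F | T
 F  |  F  |  T  |  T  |  F  || T | F
 F  |  F  |  T  |  T  |  T  || F | T
 F  |  T  |  F  |  F  |  F  || T | T
 F  |  T  |  F  |  F  |  T  || T | T
 F  |  T  |  F  |  T  |  F  || T | T
 F  |  T  |  F  |  T  |  T  || T | T
 F  |  T  |  T  |  F  |  F  || T | T
 F  |  T  |  T  |  F  |  T  || T | T
 F  |  T  |  T  |  T  |  F  || T | T
 F  |  T  |  T  |  T  |  T  || T | T
 T  |  F  |  F  |  F  |  F  || F | T
 T  |  F  |  F  |  F  |  T  || T | F
 T  |  F  |  F  |  T  |  F  || T | F
 T  |  F  |  F  |  T  |  T  || F | T
 T  |  F  |  T  |  F  |  F  || T | F
 T  |  F  |  T  |  F  |  T  || F | T
 T  |  F  |  T  |  T  |  F  || F | T
 T  |  F  |  T  |  T  |  T  || T | F
 T  |  T  |  F  |  F  |  F  || T | T
 T  |  T  |  F  |  F  |  T  || T | T
 T  |  T  |  F  |  T  |  F  || T | T
 T  |  T  |  F  |  T  |  T  || T | T
 T  |  T  |  T  |  F  |  F  || T | T
 T  |  T  |  T  |  F  |  T  || T | T
 T  |  T  |  T  |  T  |  F  || T | T
 T  |  T  |  T  |  T  |  T  || T | T
The columns differ at P_1=F, P_2=F, P_3=F, P_4=F, P_5=F (φ=F, ψ=T), so they are not equivalent.

not equivalent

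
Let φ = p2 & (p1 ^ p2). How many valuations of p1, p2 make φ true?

  p1     p2   |  (p1 ^ p2)  (p2 & (p1 ^ p2))
False  False  |    False         False      
False   True  |     True          True      
 True  False  |     True         False      
 True   True  |    False         False      
The formula is true on 1 of the 4 rows.

1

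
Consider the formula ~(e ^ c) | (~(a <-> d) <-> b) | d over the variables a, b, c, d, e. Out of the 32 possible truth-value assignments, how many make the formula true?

28

a | b | c | d | e | φ
- | - | - | - | - | -
0 | 0 | 0 | 0 | 0 | 1
0 | 0 | 0 | 0 | 1 | 1
0 | 0 | 0 | 1 | 0 | 1
0 | 0 | 0 | 1 | 1 | 1
0 | 0 | 1 | 0 | 0 | 1
0 | 0 | 1 | 0 | 1 | 1
0 | 0 | 1 | 1 | 0 | 1
0 | 0 | 1 | 1 | 1 | 1
0 | 1 | 0 | 0 | 0 | 1
0 | 1 | 0 | 0 | 1 | 0
0 | 1 | 0 | 1 | 0 | 1
0 | 1 | 0 | 1 | 1 | 1
0 | 1 | 1 | 0 | 0 | 0
0 | 1 | 1 | 0 | 1 | 1
0 | 1 | 1 | 1 | 0 | 1
0 | 1 | 1 | 1 | 1 | 1
1 | 0 | 0 | 0 | 0 | 1
1 | 0 | 0 | 0 | 1 | 0
1 | 0 | 0 | 1 | 0 | 1
1 | 0 | 0 | 1 | 1 | 1
1 | 0 | 1 | 0 | 0 | 0
1 | 0 | 1 | 0 | 1 | 1
1 | 0 | 1 | 1 | 0 | 1
1 | 0 | 1 | 1 | 1 | 1
1 | 1 | 0 | 0 | 0 | 1
1 | 1 | 0 | 0 | 1 | 1
1 | 1 | 0 | 1 | 0 | 1
1 | 1 | 0 | 1 | 1 | 1
1 | 1 | 1 | 0 | 0 | 1
1 | 1 | 1 | 0 | 1 | 1
1 | 1 | 1 | 1 | 0 | 1
1 | 1 | 1 | 1 | 1 | 1
The formula is true on 28 of the 32 rows.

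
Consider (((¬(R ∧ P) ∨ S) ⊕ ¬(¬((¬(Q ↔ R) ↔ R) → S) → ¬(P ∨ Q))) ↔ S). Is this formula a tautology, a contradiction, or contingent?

contingent

P | Q | R | S | (R ∧ P) | ¬(R ∧ P) | (¬(R ∧ P) ∨ S) | (Q ↔ R) | ¬(Q ↔ R) | (¬(Q ↔ R) ↔ R) | ((¬(Q ↔ R) ↔ R) → S) | ¬((¬(Q ↔ R) ↔ R) → S) | (P ∨ Q) | ¬(P ∨ Q) | φ
- | - | - | - | ------- | -------- | -------------- | ------- | -------- | -------------- | -------------------- | --------------------- | ------- | -------- | -
0 | 0 | 0 | 0 |    0    |    1     |       1        |    1    |    0     |       1        |          0           |           1           |    0    |    1     | 0
0 | 0 | 0 | 1 |    0    |    1     |       1        |    1    |    0     |       1        |          1           |           0           |    0    |    1     | 1
0 | 0 | 1 | 0 |    0    |    1     |       1        |    0    |    1     |       1        |          0           |           1           |    0    |    1     | 0
0 | 0 | 1 | 1 |    0    |    1     |       1        |    0    |    1     |       1        |          1           |           0           |    0    |    1     | 1
0 | 1 | 0 | 0 |    0    |    1     |       1        |    0    |    1     |       0        |          1           |           0           |    1    |    0     | 0
0 | 1 | 0 | 1 |    0    |    1     |       1        |    0    |    1     |       0        |          1           |           0           |    1    |    0     | 1
0 | 1 | 1 | 0 |    0    |    1     |       1        |    1    |    0     |       0        |          1           |           0           |    1    |    0     | 0
0 | 1 | 1 | 1 |    0    |    1     |       1        |    1    |    0     |       0        |          1           |           0           |    1    |    0     | 1
1 | 0 | 0 | 0 |    0    |    1     |       1        |    1    |    0     |       1        |          0           |           1           |    1    |    0     | 1
1 | 0 | 0 | 1 |    0    |    1     |       1        |    1    |    0     |       1        |          1           |           0           |    1    |    0     | 1
1 | 0 | 1 | 0 |    1    |    0     |       0        |    0    |    1     |       1        |          0           |           1           |    1    |    0     | 0
1 | 0 | 1 | 1 |    1    |    0     |       1        |    0    |    1     |       1        |          1           |           0           |    1    |    0     | 1
1 | 1 | 0 | 0 |    0    |    1     |       1        |    0    |    1     |       0        |          1           |           0           |    1    |    0     | 0
1 | 1 | 0 | 1 |    0    |    1     |       1        |    0    |    1     |       0        |          1           |           0           |    1    |    0     | 1
1 | 1 | 1 | 0 |    1    |    0     |       0        |    1    |    0     |       0        |          1           |           0           |    1    |    0     | 1
1 | 1 | 1 | 1 |    1    |    0     |       1        |    1    |    0     |       0        |          1           |           0           |    1    |    0     | 1
10 of 16 rows are 1, so the formula is contingent.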